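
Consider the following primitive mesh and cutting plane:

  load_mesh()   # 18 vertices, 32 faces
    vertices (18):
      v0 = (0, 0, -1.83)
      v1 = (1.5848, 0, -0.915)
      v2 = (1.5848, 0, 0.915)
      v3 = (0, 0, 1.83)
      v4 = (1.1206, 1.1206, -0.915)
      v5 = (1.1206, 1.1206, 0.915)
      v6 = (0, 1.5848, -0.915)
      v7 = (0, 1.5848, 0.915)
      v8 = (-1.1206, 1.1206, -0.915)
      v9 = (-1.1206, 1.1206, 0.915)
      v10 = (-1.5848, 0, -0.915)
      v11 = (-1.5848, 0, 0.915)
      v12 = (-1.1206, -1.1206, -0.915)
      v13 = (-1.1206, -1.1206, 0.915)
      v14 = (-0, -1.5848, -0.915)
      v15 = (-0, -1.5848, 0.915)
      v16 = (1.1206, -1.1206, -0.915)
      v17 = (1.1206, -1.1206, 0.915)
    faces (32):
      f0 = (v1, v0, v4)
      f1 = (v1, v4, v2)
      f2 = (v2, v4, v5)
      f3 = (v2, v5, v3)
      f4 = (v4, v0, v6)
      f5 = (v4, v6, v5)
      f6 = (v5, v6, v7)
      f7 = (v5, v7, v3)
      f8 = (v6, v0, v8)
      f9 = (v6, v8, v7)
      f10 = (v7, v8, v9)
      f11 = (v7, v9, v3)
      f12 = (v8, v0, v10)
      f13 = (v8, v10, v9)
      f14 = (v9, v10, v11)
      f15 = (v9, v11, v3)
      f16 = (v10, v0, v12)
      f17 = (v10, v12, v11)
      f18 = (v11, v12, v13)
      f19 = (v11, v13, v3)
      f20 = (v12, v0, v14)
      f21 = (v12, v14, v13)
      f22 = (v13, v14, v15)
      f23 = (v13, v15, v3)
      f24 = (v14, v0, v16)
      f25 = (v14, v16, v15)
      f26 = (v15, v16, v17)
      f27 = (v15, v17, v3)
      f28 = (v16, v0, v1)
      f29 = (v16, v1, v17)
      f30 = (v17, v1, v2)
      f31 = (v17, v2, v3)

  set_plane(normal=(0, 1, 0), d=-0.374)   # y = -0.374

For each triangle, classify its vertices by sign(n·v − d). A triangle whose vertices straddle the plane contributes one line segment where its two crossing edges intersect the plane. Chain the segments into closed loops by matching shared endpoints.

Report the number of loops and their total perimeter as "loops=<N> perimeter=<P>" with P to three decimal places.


loops=1 perimeter=10.075

Straddling triangles (12 of 32):
  (v10,v0,v12) [++-] → (-0.374, -0.374, -1.52462)–(-1.42987, -0.374, -0.915)  len=1.2192
  (v10,v12,v11) [+-+] → (-1.42987, -0.374, -0.915)–(-1.42987, -0.374, 0.304238)  len=1.2192
  (v11,v12,v13) [+--] → (-1.42987, -0.374, 0.304238)–(-1.42987, -0.374, 0.915)  len=0.6108
  (v11,v13,v3) [+-+] → (-1.42987, -0.374, 0.915)–(-0.374, -0.374, 1.52462)  len=1.2192
  (v12,v0,v14) [-+-] → (-0.374, -0.374, -1.52462)–(0, -0.374, -1.61407)  len=0.3845
  (v13,v15,v3) [--+] → (0, -0.374, 1.61407)–(-0.374, -0.374, 1.52462)  len=0.3845
  (v14,v0,v16) [-+-] → (0, -0.374, -1.61407)–(0.374, -0.374, -1.52462)  len=0.3845
  (v15,v17,v3) [--+] → (0.374, -0.374, 1.52462)–(0, -0.374, 1.61407)  len=0.3845
  (v16,v0,v1) [-++] → (0.374, -0.374, -1.52462)–(1.42987, -0.374, -0.915)  len=1.2192
  (v16,v1,v17) [-+-] → (1.42987, -0.374, -0.915)–(1.42987, -0.374, -0.304238)  len=0.6108
  (v17,v1,v2) [-++] → (1.42987, -0.374, -0.304238)–(1.42987, -0.374, 0.915)  len=1.2192
  (v17,v2,v3) [-++] → (1.42987, -0.374, 0.915)–(0.374, -0.374, 1.52462)  len=1.2192

Chained into 1 loop(s):
  loop 1: 12 segments, perimeter = 10.0751
Total perimeter = 10.075


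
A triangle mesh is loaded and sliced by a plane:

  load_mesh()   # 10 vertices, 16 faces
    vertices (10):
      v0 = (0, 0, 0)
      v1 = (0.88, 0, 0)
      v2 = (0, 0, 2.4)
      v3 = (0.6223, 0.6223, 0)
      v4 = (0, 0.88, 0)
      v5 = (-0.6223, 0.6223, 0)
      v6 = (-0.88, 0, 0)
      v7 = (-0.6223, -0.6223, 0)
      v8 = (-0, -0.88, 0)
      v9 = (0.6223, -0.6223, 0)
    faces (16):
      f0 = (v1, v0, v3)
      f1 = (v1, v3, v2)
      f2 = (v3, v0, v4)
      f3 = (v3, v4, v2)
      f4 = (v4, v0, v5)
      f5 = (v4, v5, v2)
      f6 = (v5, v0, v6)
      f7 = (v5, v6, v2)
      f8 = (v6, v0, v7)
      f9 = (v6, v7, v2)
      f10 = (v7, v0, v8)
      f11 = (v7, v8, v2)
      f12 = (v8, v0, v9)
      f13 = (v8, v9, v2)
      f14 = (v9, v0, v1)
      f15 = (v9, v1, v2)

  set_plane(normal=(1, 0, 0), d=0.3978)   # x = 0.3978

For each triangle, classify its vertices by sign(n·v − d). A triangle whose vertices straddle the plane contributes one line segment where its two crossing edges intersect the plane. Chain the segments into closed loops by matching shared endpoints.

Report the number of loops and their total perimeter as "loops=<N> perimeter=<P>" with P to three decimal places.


Straddling triangles (8 of 16):
  (v1,v0,v3) [+-+] → (0.3978, 0, 0)–(0.3978, 0.3978, 0)  len=0.3978
  (v1,v3,v2) [++-] → (0.3978, 0.3978, 0.86582)–(0.3978, 0, 1.31509)  len=0.6001
  (v3,v0,v4) [+--] → (0.3978, 0.3978, 0)–(0.3978, 0.715267, 0)  len=0.3175
  (v3,v4,v2) [+--] → (0.3978, 0.715267, 0)–(0.3978, 0.3978, 0.86582)  len=0.9222
  (v8,v0,v9) [--+] → (0.3978, -0.3978, 0)–(0.3978, -0.715267, 0)  len=0.3175
  (v8,v9,v2) [-+-] → (0.3978, -0.715267, 0)–(0.3978, -0.3978, 0.86582)  len=0.9222
  (v9,v0,v1) [+-+] → (0.3978, -0.3978, 0)–(0.3978, 0, 0)  len=0.3978
  (v9,v1,v2) [++-] → (0.3978, 0, 1.31509)–(0.3978, -0.3978, 0.86582)  len=0.6001

Chained into 1 loop(s):
  loop 1: 8 segments, perimeter = 4.4751
Total perimeter = 4.475

loops=1 perimeter=4.475


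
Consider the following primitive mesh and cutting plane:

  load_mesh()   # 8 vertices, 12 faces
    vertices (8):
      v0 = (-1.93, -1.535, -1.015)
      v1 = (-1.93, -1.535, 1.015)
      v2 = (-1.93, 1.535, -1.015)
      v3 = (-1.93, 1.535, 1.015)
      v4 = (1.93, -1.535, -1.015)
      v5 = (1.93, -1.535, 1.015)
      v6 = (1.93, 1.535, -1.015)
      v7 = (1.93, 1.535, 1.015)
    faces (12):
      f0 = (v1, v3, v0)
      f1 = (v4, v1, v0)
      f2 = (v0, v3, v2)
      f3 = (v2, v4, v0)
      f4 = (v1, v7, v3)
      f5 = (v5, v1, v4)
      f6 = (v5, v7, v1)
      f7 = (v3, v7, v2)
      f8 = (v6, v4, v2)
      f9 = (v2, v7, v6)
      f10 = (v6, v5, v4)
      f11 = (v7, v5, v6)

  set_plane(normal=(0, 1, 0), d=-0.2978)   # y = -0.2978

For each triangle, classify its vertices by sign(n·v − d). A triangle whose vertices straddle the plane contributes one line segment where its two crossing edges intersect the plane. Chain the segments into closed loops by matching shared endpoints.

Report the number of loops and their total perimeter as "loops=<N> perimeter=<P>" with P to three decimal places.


loops=1 perimeter=11.780

Straddling triangles (8 of 12):
  (v1,v3,v0) [-+-] → (-1.93, -0.2978, 1.015)–(-1.93, -0.2978, -0.196917)  len=1.2119
  (v0,v3,v2) [-++] → (-1.93, -0.2978, -0.196917)–(-1.93, -0.2978, -1.015)  len=0.8181
  (v2,v4,v0) [+--] → (0.374433, -0.2978, -1.015)–(-1.93, -0.2978, -1.015)  len=2.3044
  (v1,v7,v3) [-++] → (-0.374433, -0.2978, 1.015)–(-1.93, -0.2978, 1.015)  len=1.5556
  (v5,v7,v1) [-+-] → (1.93, -0.2978, 1.015)–(-0.374433, -0.2978, 1.015)  len=2.3044
  (v6,v4,v2) [+-+] → (1.93, -0.2978, -1.015)–(0.374433, -0.2978, -1.015)  len=1.5556
  (v6,v5,v4) [+--] → (1.93, -0.2978, 0.196917)–(1.93, -0.2978, -1.015)  len=1.2119
  (v7,v5,v6) [+-+] → (1.93, -0.2978, 1.015)–(1.93, -0.2978, 0.196917)  len=0.8181

Chained into 1 loop(s):
  loop 1: 8 segments, perimeter = 11.7800
Total perimeter = 11.780


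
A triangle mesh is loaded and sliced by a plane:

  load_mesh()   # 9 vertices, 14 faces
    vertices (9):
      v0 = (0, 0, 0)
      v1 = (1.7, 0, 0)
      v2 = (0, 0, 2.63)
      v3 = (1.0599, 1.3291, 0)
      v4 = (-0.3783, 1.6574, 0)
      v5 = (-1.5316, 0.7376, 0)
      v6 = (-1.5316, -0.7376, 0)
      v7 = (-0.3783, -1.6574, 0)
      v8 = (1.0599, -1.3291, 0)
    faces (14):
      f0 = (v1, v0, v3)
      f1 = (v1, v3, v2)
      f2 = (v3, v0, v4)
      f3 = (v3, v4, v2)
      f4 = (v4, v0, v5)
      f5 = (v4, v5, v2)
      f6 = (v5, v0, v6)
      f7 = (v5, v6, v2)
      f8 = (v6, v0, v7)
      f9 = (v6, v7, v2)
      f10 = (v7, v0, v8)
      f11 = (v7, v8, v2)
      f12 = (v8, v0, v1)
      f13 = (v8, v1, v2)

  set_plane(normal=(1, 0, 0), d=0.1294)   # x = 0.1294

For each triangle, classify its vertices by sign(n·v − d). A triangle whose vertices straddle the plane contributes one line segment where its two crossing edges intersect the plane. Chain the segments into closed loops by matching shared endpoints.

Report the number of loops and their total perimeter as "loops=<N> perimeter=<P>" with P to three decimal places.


loops=1 perimeter=8.867

Straddling triangles (8 of 14):
  (v1,v0,v3) [+-+] → (0.1294, 0, 0)–(0.1294, 0.162266, 0)  len=0.1623
  (v1,v3,v2) [++-] → (0.1294, 0.162266, 2.30891)–(0.1294, 0, 2.42981)  len=0.2024
  (v3,v0,v4) [+--] → (0.1294, 0.162266, 0)–(0.1294, 1.54151, 0)  len=1.3792
  (v3,v4,v2) [+--] → (0.1294, 1.54151, 0)–(0.1294, 0.162266, 2.30891)  len=2.6895
  (v7,v0,v8) [--+] → (0.1294, -0.162266, 0)–(0.1294, -1.54151, 0)  len=1.3792
  (v7,v8,v2) [-+-] → (0.1294, -1.54151, 0)–(0.1294, -0.162266, 2.30891)  len=2.6895
  (v8,v0,v1) [+-+] → (0.1294, -0.162266, 0)–(0.1294, 0, 0)  len=0.1623
  (v8,v1,v2) [++-] → (0.1294, 0, 2.42981)–(0.1294, -0.162266, 2.30891)  len=0.2024

Chained into 1 loop(s):
  loop 1: 8 segments, perimeter = 8.8667
Total perimeter = 8.867


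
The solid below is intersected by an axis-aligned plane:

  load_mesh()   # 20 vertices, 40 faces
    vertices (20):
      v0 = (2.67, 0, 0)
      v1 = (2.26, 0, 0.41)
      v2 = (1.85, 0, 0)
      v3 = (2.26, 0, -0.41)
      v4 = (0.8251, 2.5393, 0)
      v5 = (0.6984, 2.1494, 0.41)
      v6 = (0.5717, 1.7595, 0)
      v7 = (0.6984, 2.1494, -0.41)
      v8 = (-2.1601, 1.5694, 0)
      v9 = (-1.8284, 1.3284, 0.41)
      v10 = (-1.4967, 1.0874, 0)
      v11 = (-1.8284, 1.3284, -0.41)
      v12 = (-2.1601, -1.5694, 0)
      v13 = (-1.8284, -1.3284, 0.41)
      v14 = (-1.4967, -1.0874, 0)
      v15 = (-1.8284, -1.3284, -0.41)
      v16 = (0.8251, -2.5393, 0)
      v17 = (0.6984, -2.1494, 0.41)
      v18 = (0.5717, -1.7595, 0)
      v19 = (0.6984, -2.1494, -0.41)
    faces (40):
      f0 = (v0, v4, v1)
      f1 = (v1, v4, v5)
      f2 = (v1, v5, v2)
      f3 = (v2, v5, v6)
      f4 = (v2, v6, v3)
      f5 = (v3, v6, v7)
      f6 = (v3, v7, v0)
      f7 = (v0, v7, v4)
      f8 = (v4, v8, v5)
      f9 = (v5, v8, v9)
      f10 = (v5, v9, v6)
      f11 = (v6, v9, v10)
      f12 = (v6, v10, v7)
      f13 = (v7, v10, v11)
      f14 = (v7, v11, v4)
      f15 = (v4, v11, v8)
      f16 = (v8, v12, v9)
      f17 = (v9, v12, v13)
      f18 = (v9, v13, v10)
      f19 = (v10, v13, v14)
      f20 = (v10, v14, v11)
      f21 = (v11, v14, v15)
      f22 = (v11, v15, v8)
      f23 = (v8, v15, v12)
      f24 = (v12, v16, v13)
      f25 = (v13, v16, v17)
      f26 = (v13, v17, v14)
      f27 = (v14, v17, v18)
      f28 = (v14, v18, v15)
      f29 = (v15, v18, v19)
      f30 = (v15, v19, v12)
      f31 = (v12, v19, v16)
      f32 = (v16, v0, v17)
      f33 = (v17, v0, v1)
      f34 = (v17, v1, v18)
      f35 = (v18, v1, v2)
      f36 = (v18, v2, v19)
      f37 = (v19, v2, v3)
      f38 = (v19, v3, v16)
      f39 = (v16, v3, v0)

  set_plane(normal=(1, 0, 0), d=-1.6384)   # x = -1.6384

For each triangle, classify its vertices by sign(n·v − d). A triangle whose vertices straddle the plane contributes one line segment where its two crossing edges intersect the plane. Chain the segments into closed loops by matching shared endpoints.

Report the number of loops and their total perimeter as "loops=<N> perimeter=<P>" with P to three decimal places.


loops=1 perimeter=8.148

Straddling triangles (18 of 40):
  (v4,v8,v5) [+-+] → (-1.6384, 1.7389, 0)–(-1.6384, 1.67525, 0.0748284)  len=0.0982
  (v5,v8,v9) [+--] → (-1.6384, 1.67525, 0.0748284)–(-1.6384, 1.39013, 0.41)  len=0.4400
  (v5,v9,v6) [+-+] → (-1.6384, 1.39013, 0.41)–(-1.6384, 1.36253, 0.377543)  len=0.0426
  (v6,v9,v10) [+-+] → (-1.6384, 1.36253, 0.377543)–(-1.6384, 1.19035, 0.175149)  len=0.2657
  (v7,v10,v11) [++-] → (-1.6384, 1.19035, -0.175149)–(-1.6384, 1.39013, -0.41)  len=0.3083
  (v7,v11,v4) [+-+] → (-1.6384, 1.39013, -0.41)–(-1.6384, 1.4151, -0.380643)  len=0.0385
  (v4,v11,v8) [+--] → (-1.6384, 1.4151, -0.380643)–(-1.6384, 1.7389, 0)  len=0.4997
  (v9,v13,v10) [--+] → (-1.6384, 0.0553866, 0.175149)–(-1.6384, 1.19035, 0.175149)  len=1.1350
  (v10,v13,v14) [+-+] → (-1.6384, 0.0553866, 0.175149)–(-1.6384, -1.19035, 0.175149)  len=1.2457
  (v10,v14,v11) [++-] → (-1.6384, -0.0553866, -0.175149)–(-1.6384, 1.19035, -0.175149)  len=1.2457
  (v11,v14,v15) [-+-] → (-1.6384, -0.0553866, -0.175149)–(-1.6384, -1.19035, -0.175149)  len=1.1350
  (v12,v16,v13) [-+-] → (-1.6384, -1.7389, 0)–(-1.6384, -1.4151, 0.380643)  len=0.4997
  (v13,v16,v17) [-++] → (-1.6384, -1.4151, 0.380643)–(-1.6384, -1.39013, 0.41)  len=0.0385
  (v13,v17,v14) [-++] → (-1.6384, -1.39013, 0.41)–(-1.6384, -1.19035, 0.175149)  len=0.3083
  (v14,v18,v15) [++-] → (-1.6384, -1.36253, -0.377543)–(-1.6384, -1.19035, -0.175149)  len=0.2657
  (v15,v18,v19) [-++] → (-1.6384, -1.36253, -0.377543)–(-1.6384, -1.39013, -0.41)  len=0.0426
  (v15,v19,v12) [-+-] → (-1.6384, -1.39013, -0.41)–(-1.6384, -1.67525, -0.0748284)  len=0.4400
  (v12,v19,v16) [-++] → (-1.6384, -1.67525, -0.0748284)–(-1.6384, -1.7389, 0)  len=0.0982

Chained into 1 loop(s):
  loop 1: 18 segments, perimeter = 8.1478
Total perimeter = 8.148


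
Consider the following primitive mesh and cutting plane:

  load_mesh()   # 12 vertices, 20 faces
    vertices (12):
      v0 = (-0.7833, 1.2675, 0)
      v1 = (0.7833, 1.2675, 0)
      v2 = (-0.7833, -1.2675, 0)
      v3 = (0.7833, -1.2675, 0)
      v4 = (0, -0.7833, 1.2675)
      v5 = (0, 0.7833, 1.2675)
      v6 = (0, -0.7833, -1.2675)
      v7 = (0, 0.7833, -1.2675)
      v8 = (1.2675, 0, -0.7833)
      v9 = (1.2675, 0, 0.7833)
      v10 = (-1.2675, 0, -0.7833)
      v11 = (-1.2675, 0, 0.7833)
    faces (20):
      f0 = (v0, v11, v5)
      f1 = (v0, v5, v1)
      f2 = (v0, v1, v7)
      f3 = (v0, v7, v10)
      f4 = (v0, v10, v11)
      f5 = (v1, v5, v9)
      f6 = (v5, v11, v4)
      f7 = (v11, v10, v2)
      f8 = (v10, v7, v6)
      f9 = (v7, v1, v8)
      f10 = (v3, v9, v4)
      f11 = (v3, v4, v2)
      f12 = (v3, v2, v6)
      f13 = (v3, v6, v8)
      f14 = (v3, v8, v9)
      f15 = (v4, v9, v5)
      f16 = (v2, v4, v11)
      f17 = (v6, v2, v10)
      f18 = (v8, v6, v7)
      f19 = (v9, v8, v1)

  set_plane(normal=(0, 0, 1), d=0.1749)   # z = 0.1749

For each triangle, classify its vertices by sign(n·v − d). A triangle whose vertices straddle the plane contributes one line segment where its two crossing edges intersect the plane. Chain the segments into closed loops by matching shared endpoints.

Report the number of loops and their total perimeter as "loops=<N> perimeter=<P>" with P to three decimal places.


loops=1 perimeter=8.139

Straddling triangles (10 of 20):
  (v0,v11,v5) [-++] → (-0.891415, 0.984485, 0.1749)–(-0.675214, 1.20069, 0.1749)  len=0.3058
  (v0,v5,v1) [-+-] → (-0.675214, 1.20069, 0.1749)–(0.675214, 1.20069, 0.1749)  len=1.3504
  (v0,v10,v11) [--+] → (-1.2675, 0, 0.1749)–(-0.891415, 0.984485, 0.1749)  len=1.0539
  (v1,v5,v9) [-++] → (0.675214, 1.20069, 0.1749)–(0.891415, 0.984485, 0.1749)  len=0.3058
  (v11,v10,v2) [+--] → (-1.2675, 0, 0.1749)–(-0.891415, -0.984485, 0.1749)  len=1.0539
  (v3,v9,v4) [-++] → (0.891415, -0.984485, 0.1749)–(0.675214, -1.20069, 0.1749)  len=0.3058
  (v3,v4,v2) [-+-] → (0.675214, -1.20069, 0.1749)–(-0.675214, -1.20069, 0.1749)  len=1.3504
  (v3,v8,v9) [--+] → (1.2675, 0, 0.1749)–(0.891415, -0.984485, 0.1749)  len=1.0539
  (v2,v4,v11) [-++] → (-0.675214, -1.20069, 0.1749)–(-0.891415, -0.984485, 0.1749)  len=0.3058
  (v9,v8,v1) [+--] → (1.2675, 0, 0.1749)–(0.891415, 0.984485, 0.1749)  len=1.0539

Chained into 1 loop(s):
  loop 1: 10 segments, perimeter = 8.1394
Total perimeter = 8.139


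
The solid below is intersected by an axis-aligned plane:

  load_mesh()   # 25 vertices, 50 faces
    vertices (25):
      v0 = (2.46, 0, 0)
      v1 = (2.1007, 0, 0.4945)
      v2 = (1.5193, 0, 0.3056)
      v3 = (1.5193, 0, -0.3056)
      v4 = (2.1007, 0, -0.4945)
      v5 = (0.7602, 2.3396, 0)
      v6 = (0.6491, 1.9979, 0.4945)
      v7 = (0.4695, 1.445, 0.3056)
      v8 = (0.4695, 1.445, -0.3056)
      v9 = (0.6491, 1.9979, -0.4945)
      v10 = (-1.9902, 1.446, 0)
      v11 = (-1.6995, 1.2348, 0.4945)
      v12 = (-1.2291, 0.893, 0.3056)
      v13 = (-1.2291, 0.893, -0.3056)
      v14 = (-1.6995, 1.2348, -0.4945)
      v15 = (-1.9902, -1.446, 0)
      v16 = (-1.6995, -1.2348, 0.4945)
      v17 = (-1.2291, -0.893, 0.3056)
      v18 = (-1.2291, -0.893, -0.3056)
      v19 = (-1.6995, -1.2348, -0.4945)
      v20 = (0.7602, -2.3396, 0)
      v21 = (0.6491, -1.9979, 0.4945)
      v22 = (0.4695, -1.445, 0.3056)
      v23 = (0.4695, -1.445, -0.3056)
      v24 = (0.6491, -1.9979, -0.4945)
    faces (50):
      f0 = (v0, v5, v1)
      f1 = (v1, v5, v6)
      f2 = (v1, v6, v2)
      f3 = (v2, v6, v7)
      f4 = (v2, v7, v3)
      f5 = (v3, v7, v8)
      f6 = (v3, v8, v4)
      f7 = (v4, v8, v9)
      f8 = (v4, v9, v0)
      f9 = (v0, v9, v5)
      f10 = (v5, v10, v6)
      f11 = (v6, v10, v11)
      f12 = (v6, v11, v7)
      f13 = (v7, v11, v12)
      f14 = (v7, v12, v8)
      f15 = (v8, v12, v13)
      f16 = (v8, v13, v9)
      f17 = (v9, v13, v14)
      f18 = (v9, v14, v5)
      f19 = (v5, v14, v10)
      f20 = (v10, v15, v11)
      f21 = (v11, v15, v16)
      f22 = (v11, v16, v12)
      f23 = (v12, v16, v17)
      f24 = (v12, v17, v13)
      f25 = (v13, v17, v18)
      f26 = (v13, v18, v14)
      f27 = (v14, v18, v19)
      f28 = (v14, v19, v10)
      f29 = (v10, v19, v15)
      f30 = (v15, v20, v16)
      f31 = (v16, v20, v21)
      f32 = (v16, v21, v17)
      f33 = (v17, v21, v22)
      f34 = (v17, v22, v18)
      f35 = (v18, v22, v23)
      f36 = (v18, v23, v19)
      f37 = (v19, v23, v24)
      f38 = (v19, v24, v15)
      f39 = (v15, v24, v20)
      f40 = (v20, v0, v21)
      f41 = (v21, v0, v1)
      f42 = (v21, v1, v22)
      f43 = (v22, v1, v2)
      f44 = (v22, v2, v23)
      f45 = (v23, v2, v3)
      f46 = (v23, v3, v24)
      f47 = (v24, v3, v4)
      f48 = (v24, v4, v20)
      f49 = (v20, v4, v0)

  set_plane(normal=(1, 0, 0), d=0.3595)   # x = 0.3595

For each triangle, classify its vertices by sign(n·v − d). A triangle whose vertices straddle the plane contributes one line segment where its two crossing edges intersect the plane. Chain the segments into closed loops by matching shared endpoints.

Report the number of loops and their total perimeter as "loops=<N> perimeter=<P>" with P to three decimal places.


Straddling triangles (20 of 50):
  (v5,v10,v6) [+-+] → (0.3595, 2.20941, 0)–(0.3595, 1.93734, 0.44024)  len=0.5175
  (v6,v10,v11) [+--] → (0.3595, 1.93734, 0.44024)–(0.3595, 1.9038, 0.4945)  len=0.0638
  (v6,v11,v7) [+-+] → (0.3595, 1.9038, 0.4945)–(0.3595, 1.43434, 0.31518)  len=0.5025
  (v7,v11,v12) [+--] → (0.3595, 1.43434, 0.31518)–(0.3595, 1.40925, 0.3056)  len=0.0269
  (v7,v12,v8) [+-+] → (0.3595, 1.40925, 0.3056)–(0.3595, 1.40925, -0.266019)  len=0.5716
  (v8,v12,v13) [+--] → (0.3595, 1.40925, -0.266019)–(0.3595, 1.40925, -0.3056)  len=0.0396
  (v8,v13,v9) [+-+] → (0.3595, 1.40925, -0.3056)–(0.3595, 1.82754, -0.465373)  len=0.4478
  (v9,v13,v14) [+--] → (0.3595, 1.82754, -0.465373)–(0.3595, 1.9038, -0.4945)  len=0.0816
  (v9,v14,v5) [+-+] → (0.3595, 1.9038, -0.4945)–(0.3595, 2.15962, -0.080557)  len=0.4866
  (v5,v14,v10) [+--] → (0.3595, 2.15962, -0.080557)–(0.3595, 2.20941, 0)  len=0.0947
  (v15,v20,v16) [-+-] → (0.3595, -2.20941, 0)–(0.3595, -2.15962, 0.080557)  len=0.0947
  (v16,v20,v21) [-++] → (0.3595, -2.15962, 0.080557)–(0.3595, -1.9038, 0.4945)  len=0.4866
  (v16,v21,v17) [-+-] → (0.3595, -1.9038, 0.4945)–(0.3595, -1.82754, 0.465373)  len=0.0816
  (v17,v21,v22) [-++] → (0.3595, -1.82754, 0.465373)–(0.3595, -1.40925, 0.3056)  len=0.4478
  (v17,v22,v18) [-+-] → (0.3595, -1.40925, 0.3056)–(0.3595, -1.40925, 0.266019)  len=0.0396
  (v18,v22,v23) [-++] → (0.3595, -1.40925, 0.266019)–(0.3595, -1.40925, -0.3056)  len=0.5716
  (v18,v23,v19) [-+-] → (0.3595, -1.40925, -0.3056)–(0.3595, -1.43434, -0.31518)  len=0.0269
  (v19,v23,v24) [-++] → (0.3595, -1.43434, -0.31518)–(0.3595, -1.9038, -0.4945)  len=0.5025
  (v19,v24,v15) [-+-] → (0.3595, -1.9038, -0.4945)–(0.3595, -1.93734, -0.44024)  len=0.0638
  (v15,v24,v20) [-++] → (0.3595, -1.93734, -0.44024)–(0.3595, -2.20941, 0)  len=0.5175

Chained into 2 loop(s):
  loop 1: 10 segments, perimeter = 2.8326
  loop 2: 10 segments, perimeter = 2.8326
Total perimeter = 5.665

loops=2 perimeter=5.665


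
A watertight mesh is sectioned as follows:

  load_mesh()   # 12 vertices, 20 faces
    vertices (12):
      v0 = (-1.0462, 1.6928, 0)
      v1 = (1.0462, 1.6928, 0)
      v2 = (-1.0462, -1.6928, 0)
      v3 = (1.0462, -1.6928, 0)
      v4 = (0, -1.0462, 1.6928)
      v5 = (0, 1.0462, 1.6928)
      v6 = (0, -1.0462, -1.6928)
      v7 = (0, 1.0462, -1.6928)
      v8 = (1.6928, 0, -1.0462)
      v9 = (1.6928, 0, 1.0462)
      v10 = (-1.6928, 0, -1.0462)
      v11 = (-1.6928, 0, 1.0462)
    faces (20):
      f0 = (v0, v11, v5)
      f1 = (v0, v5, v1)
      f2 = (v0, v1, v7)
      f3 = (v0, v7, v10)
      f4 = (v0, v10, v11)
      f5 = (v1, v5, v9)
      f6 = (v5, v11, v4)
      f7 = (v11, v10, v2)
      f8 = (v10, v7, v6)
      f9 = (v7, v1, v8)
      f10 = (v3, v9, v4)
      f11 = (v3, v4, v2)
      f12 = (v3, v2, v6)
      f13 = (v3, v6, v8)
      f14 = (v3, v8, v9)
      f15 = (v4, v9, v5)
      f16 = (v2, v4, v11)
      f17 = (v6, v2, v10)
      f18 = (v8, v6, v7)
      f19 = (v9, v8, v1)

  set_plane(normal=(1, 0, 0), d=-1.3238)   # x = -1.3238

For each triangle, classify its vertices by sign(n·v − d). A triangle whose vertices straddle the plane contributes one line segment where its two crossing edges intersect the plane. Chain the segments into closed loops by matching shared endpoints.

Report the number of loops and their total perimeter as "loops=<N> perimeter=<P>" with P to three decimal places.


Straddling triangles (8 of 20):
  (v0,v11,v5) [+-+] → (-1.3238, 0.966043, 0.449157)–(-1.3238, 0.228053, 1.18715)  len=1.0437
  (v0,v7,v10) [++-] → (-1.3238, 0.228053, -1.18715)–(-1.3238, 0.966043, -0.449157)  len=1.0437
  (v0,v10,v11) [+--] → (-1.3238, 0.966043, -0.449157)–(-1.3238, 0.966043, 0.449157)  len=0.8983
  (v5,v11,v4) [+-+] → (-1.3238, 0.228053, 1.18715)–(-1.3238, -0.228053, 1.18715)  len=0.4561
  (v11,v10,v2) [--+] → (-1.3238, -0.966043, -0.449157)–(-1.3238, -0.966043, 0.449157)  len=0.8983
  (v10,v7,v6) [-++] → (-1.3238, 0.228053, -1.18715)–(-1.3238, -0.228053, -1.18715)  len=0.4561
  (v2,v4,v11) [++-] → (-1.3238, -0.228053, 1.18715)–(-1.3238, -0.966043, 0.449157)  len=1.0437
  (v6,v2,v10) [++-] → (-1.3238, -0.966043, -0.449157)–(-1.3238, -0.228053, -1.18715)  len=1.0437

Chained into 1 loop(s):
  loop 1: 8 segments, perimeter = 6.8835
Total perimeter = 6.884

loops=1 perimeter=6.884


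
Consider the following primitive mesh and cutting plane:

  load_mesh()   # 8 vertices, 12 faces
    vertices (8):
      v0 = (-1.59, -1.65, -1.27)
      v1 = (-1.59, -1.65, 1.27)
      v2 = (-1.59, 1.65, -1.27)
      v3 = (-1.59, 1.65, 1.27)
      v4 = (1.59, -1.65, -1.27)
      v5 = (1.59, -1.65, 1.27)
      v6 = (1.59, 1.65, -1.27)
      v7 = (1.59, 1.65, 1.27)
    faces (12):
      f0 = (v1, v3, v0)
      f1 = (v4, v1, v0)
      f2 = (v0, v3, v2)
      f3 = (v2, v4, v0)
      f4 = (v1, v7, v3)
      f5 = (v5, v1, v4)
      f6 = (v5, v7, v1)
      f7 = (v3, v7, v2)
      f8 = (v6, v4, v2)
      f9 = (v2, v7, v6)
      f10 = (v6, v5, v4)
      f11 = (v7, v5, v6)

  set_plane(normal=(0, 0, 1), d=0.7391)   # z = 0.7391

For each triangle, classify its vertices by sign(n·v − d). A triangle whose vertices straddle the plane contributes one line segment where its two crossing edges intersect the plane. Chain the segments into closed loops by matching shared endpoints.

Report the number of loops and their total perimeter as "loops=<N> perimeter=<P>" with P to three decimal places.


Straddling triangles (8 of 12):
  (v1,v3,v0) [++-] → (-1.59, 0.960248, 0.7391)–(-1.59, -1.65, 0.7391)  len=2.6102
  (v4,v1,v0) [-+-] → (-0.92533, -1.65, 0.7391)–(-1.59, -1.65, 0.7391)  len=0.6647
  (v0,v3,v2) [-+-] → (-1.59, 0.960248, 0.7391)–(-1.59, 1.65, 0.7391)  len=0.6898
  (v5,v1,v4) [++-] → (-0.92533, -1.65, 0.7391)–(1.59, -1.65, 0.7391)  len=2.5153
  (v3,v7,v2) [++-] → (0.92533, 1.65, 0.7391)–(-1.59, 1.65, 0.7391)  len=2.5153
  (v2,v7,v6) [-+-] → (0.92533, 1.65, 0.7391)–(1.59, 1.65, 0.7391)  len=0.6647
  (v6,v5,v4) [-+-] → (1.59, -0.960248, 0.7391)–(1.59, -1.65, 0.7391)  len=0.6898
  (v7,v5,v6) [++-] → (1.59, -0.960248, 0.7391)–(1.59, 1.65, 0.7391)  len=2.6102

Chained into 1 loop(s):
  loop 1: 8 segments, perimeter = 12.9600
Total perimeter = 12.960

loops=1 perimeter=12.960


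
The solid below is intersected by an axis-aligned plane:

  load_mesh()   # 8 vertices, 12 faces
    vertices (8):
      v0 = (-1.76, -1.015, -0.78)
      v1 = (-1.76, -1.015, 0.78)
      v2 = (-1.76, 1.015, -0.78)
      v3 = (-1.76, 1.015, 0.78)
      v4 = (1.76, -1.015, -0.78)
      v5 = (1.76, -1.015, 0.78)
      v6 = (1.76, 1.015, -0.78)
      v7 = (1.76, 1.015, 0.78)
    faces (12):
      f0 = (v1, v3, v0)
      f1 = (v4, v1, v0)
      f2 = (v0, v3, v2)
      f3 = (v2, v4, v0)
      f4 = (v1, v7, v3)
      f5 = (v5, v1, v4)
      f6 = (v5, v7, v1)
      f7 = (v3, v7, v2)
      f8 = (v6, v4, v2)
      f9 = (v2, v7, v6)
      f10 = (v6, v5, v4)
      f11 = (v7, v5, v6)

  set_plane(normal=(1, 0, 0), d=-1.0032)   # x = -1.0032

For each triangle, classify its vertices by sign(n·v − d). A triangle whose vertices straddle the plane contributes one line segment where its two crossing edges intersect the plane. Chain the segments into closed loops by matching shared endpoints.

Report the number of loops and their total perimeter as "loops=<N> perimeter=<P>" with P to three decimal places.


loops=1 perimeter=7.180

Straddling triangles (8 of 12):
  (v4,v1,v0) [+--] → (-1.0032, -1.015, 0.4446)–(-1.0032, -1.015, -0.78)  len=1.2246
  (v2,v4,v0) [-+-] → (-1.0032, 0.57855, -0.78)–(-1.0032, -1.015, -0.78)  len=1.5936
  (v1,v7,v3) [-+-] → (-1.0032, -0.57855, 0.78)–(-1.0032, 1.015, 0.78)  len=1.5936
  (v5,v1,v4) [+-+] → (-1.0032, -1.015, 0.78)–(-1.0032, -1.015, 0.4446)  len=0.3354
  (v5,v7,v1) [++-] → (-1.0032, -0.57855, 0.78)–(-1.0032, -1.015, 0.78)  len=0.4365
  (v3,v7,v2) [-+-] → (-1.0032, 1.015, 0.78)–(-1.0032, 1.015, -0.4446)  len=1.2246
  (v6,v4,v2) [++-] → (-1.0032, 0.57855, -0.78)–(-1.0032, 1.015, -0.78)  len=0.4365
  (v2,v7,v6) [-++] → (-1.0032, 1.015, -0.4446)–(-1.0032, 1.015, -0.78)  len=0.3354

Chained into 1 loop(s):
  loop 1: 8 segments, perimeter = 7.1800
Total perimeter = 7.180


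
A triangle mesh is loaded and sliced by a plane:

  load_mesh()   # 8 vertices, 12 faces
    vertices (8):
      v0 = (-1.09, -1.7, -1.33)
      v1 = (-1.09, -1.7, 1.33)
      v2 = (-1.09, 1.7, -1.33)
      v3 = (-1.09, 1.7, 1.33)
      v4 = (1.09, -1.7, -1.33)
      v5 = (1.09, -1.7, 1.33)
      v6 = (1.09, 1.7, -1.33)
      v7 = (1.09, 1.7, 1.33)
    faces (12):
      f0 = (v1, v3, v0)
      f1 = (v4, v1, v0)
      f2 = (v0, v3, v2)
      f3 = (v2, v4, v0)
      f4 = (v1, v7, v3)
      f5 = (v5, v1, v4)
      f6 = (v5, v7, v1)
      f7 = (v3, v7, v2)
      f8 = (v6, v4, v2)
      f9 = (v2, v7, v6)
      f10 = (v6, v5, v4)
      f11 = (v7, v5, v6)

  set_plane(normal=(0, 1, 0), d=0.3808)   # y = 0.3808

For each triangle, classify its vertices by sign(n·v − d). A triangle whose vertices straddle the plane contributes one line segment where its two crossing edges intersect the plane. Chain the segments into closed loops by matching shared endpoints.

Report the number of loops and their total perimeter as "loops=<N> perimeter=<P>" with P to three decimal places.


Straddling triangles (8 of 12):
  (v1,v3,v0) [-+-] → (-1.09, 0.3808, 1.33)–(-1.09, 0.3808, 0.29792)  len=1.0321
  (v0,v3,v2) [-++] → (-1.09, 0.3808, 0.29792)–(-1.09, 0.3808, -1.33)  len=1.6279
  (v2,v4,v0) [+--] → (-0.24416, 0.3808, -1.33)–(-1.09, 0.3808, -1.33)  len=0.8458
  (v1,v7,v3) [-++] → (0.24416, 0.3808, 1.33)–(-1.09, 0.3808, 1.33)  len=1.3342
  (v5,v7,v1) [-+-] → (1.09, 0.3808, 1.33)–(0.24416, 0.3808, 1.33)  len=0.8458
  (v6,v4,v2) [+-+] → (1.09, 0.3808, -1.33)–(-0.24416, 0.3808, -1.33)  len=1.3342
  (v6,v5,v4) [+--] → (1.09, 0.3808, -0.29792)–(1.09, 0.3808, -1.33)  len=1.0321
  (v7,v5,v6) [+-+] → (1.09, 0.3808, 1.33)–(1.09, 0.3808, -0.29792)  len=1.6279

Chained into 1 loop(s):
  loop 1: 8 segments, perimeter = 9.6800
Total perimeter = 9.680

loops=1 perimeter=9.680


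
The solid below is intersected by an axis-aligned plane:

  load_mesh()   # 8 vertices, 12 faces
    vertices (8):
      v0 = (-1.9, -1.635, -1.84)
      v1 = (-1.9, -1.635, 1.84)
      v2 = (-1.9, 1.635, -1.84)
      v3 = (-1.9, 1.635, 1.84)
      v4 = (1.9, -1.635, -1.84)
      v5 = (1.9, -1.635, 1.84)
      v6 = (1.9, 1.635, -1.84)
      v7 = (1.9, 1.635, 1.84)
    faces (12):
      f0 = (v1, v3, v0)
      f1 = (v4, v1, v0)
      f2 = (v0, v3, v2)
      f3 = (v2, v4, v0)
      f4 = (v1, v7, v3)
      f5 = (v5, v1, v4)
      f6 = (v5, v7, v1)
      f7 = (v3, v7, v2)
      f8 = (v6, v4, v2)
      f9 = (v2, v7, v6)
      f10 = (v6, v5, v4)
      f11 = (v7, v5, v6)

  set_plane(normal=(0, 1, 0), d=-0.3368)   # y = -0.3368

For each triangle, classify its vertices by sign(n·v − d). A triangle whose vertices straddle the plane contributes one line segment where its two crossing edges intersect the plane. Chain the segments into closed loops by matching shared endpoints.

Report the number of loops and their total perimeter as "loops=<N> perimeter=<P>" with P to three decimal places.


Straddling triangles (8 of 12):
  (v1,v3,v0) [-+-] → (-1.9, -0.3368, 1.84)–(-1.9, -0.3368, -0.379029)  len=2.2190
  (v0,v3,v2) [-++] → (-1.9, -0.3368, -0.379029)–(-1.9, -0.3368, -1.84)  len=1.4610
  (v2,v4,v0) [+--] → (0.391388, -0.3368, -1.84)–(-1.9, -0.3368, -1.84)  len=2.2914
  (v1,v7,v3) [-++] → (-0.391388, -0.3368, 1.84)–(-1.9, -0.3368, 1.84)  len=1.5086
  (v5,v7,v1) [-+-] → (1.9, -0.3368, 1.84)–(-0.391388, -0.3368, 1.84)  len=2.2914
  (v6,v4,v2) [+-+] → (1.9, -0.3368, -1.84)–(0.391388, -0.3368, -1.84)  len=1.5086
  (v6,v5,v4) [+--] → (1.9, -0.3368, 0.379029)–(1.9, -0.3368, -1.84)  len=2.2190
  (v7,v5,v6) [+-+] → (1.9, -0.3368, 1.84)–(1.9, -0.3368, 0.379029)  len=1.4610

Chained into 1 loop(s):
  loop 1: 8 segments, perimeter = 14.9600
Total perimeter = 14.960

loops=1 perimeter=14.960


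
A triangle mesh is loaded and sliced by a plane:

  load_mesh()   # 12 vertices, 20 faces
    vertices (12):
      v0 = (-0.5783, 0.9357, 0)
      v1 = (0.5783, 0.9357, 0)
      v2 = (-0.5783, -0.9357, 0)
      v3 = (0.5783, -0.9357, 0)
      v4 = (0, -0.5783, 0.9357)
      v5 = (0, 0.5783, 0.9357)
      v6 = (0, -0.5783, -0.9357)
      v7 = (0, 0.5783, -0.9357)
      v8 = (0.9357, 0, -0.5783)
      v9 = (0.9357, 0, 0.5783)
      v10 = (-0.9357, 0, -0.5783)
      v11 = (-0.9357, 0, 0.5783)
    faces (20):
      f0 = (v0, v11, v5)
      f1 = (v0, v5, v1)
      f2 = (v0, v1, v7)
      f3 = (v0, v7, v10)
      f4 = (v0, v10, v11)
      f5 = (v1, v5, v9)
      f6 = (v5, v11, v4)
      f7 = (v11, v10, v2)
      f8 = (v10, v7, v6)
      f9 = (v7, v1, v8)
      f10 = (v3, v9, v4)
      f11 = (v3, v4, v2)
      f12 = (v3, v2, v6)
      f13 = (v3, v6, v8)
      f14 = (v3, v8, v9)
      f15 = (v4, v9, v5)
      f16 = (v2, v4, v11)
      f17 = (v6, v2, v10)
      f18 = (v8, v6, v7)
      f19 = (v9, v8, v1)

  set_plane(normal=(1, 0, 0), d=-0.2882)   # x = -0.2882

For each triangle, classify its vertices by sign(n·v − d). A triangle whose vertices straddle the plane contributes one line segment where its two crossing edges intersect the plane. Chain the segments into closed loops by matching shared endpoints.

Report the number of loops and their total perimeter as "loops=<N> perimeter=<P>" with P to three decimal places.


loops=1 perimeter=5.626

Straddling triangles (10 of 20):
  (v0,v11,v5) [--+] → (-0.2882, 0.400181, 0.825619)–(-0.2882, 0.756413, 0.469387)  len=0.5038
  (v0,v5,v1) [-++] → (-0.2882, 0.756413, 0.469387)–(-0.2882, 0.9357, 0)  len=0.5025
  (v0,v1,v7) [-++] → (-0.2882, 0.9357, 0)–(-0.2882, 0.756413, -0.469387)  len=0.5025
  (v0,v7,v10) [-+-] → (-0.2882, 0.756413, -0.469387)–(-0.2882, 0.400181, -0.825619)  len=0.5038
  (v5,v11,v4) [+-+] → (-0.2882, 0.400181, 0.825619)–(-0.2882, -0.400181, 0.825619)  len=0.8004
  (v10,v7,v6) [-++] → (-0.2882, 0.400181, -0.825619)–(-0.2882, -0.400181, -0.825619)  len=0.8004
  (v3,v4,v2) [++-] → (-0.2882, -0.756413, 0.469387)–(-0.2882, -0.9357, 0)  len=0.5025
  (v3,v2,v6) [+-+] → (-0.2882, -0.9357, 0)–(-0.2882, -0.756413, -0.469387)  len=0.5025
  (v2,v4,v11) [-+-] → (-0.2882, -0.756413, 0.469387)–(-0.2882, -0.400181, 0.825619)  len=0.5038
  (v6,v2,v10) [+--] → (-0.2882, -0.756413, -0.469387)–(-0.2882, -0.400181, -0.825619)  len=0.5038

Chained into 1 loop(s):
  loop 1: 10 segments, perimeter = 5.6257
Total perimeter = 5.626


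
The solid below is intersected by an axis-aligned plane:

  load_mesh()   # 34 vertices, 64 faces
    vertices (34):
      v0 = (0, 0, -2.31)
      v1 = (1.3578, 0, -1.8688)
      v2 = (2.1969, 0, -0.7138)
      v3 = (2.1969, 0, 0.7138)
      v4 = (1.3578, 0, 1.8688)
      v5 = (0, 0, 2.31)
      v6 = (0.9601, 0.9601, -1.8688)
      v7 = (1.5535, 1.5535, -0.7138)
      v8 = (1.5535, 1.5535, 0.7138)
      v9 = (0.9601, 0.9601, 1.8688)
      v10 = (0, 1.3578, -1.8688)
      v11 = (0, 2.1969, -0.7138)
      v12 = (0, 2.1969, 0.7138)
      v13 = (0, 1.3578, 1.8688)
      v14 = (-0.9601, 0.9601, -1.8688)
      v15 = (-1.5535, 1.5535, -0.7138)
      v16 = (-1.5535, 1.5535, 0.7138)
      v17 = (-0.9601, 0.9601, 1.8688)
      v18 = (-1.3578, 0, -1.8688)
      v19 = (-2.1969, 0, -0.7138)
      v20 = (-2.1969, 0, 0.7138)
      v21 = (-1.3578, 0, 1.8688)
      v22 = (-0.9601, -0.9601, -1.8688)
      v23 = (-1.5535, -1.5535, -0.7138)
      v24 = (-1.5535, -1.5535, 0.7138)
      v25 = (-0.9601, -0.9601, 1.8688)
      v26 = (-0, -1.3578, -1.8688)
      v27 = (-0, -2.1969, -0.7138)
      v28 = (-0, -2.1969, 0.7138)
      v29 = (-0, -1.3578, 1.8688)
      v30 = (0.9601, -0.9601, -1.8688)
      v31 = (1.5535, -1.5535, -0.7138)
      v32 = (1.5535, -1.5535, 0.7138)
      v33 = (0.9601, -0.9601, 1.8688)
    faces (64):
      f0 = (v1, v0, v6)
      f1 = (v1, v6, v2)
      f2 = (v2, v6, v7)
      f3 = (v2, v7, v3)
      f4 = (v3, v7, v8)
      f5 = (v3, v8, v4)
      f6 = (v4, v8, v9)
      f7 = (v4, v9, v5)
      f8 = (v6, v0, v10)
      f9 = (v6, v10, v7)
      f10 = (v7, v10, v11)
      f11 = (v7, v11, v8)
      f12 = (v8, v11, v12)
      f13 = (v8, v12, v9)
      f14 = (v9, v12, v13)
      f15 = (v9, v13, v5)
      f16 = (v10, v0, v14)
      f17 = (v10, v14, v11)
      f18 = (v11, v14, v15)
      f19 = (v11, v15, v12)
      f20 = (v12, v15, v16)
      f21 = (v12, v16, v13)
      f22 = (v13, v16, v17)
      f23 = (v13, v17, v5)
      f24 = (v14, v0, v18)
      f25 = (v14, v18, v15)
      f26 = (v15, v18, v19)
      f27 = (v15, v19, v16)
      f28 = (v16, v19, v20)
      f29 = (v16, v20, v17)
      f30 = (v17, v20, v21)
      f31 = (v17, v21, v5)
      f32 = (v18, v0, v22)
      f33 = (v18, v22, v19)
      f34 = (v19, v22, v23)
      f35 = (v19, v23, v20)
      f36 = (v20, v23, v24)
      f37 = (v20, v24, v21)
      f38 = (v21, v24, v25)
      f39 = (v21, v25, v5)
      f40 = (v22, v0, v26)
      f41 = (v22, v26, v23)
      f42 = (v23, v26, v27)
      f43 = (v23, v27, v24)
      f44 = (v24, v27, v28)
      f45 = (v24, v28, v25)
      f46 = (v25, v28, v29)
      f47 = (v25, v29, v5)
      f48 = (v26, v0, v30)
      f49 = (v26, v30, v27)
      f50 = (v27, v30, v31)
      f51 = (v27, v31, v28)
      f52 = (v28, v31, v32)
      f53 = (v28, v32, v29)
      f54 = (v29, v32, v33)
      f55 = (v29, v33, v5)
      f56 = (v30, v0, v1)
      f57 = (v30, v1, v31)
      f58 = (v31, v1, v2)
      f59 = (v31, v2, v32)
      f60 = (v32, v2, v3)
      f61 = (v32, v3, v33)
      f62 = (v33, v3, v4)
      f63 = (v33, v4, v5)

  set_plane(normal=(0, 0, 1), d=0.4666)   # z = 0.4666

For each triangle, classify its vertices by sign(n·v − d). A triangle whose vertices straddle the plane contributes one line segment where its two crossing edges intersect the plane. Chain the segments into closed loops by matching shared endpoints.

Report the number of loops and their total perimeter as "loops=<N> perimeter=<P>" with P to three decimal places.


loops=1 perimeter=13.452

Straddling triangles (16 of 64):
  (v2,v7,v3) [--+] → (2.08549, 0.269001, 0.4666)–(2.1969, 0, 0.4666)  len=0.2912
  (v3,v7,v8) [+-+] → (2.08549, 0.269001, 0.4666)–(1.5535, 1.5535, 0.4666)  len=1.3903
  (v7,v11,v8) [--+] → (1.2845, 1.66491, 0.4666)–(1.5535, 1.5535, 0.4666)  len=0.2912
  (v8,v11,v12) [+-+] → (1.2845, 1.66491, 0.4666)–(0, 2.1969, 0.4666)  len=1.3903
  (v11,v15,v12) [--+] → (-0.269001, 2.08549, 0.4666)–(0, 2.1969, 0.4666)  len=0.2912
  (v12,v15,v16) [+-+] → (-0.269001, 2.08549, 0.4666)–(-1.5535, 1.5535, 0.4666)  len=1.3903
  (v15,v19,v16) [--+] → (-1.66491, 1.2845, 0.4666)–(-1.5535, 1.5535, 0.4666)  len=0.2912
  (v16,v19,v20) [+-+] → (-1.66491, 1.2845, 0.4666)–(-2.1969, 0, 0.4666)  len=1.3903
  (v19,v23,v20) [--+] → (-2.08549, -0.269001, 0.4666)–(-2.1969, 0, 0.4666)  len=0.2912
  (v20,v23,v24) [+-+] → (-2.08549, -0.269001, 0.4666)–(-1.5535, -1.5535, 0.4666)  len=1.3903
  (v23,v27,v24) [--+] → (-1.2845, -1.66491, 0.4666)–(-1.5535, -1.5535, 0.4666)  len=0.2912
  (v24,v27,v28) [+-+] → (-1.2845, -1.66491, 0.4666)–(0, -2.1969, 0.4666)  len=1.3903
  (v27,v31,v28) [--+] → (0.269001, -2.08549, 0.4666)–(0, -2.1969, 0.4666)  len=0.2912
  (v28,v31,v32) [+-+] → (0.269001, -2.08549, 0.4666)–(1.5535, -1.5535, 0.4666)  len=1.3903
  (v31,v2,v32) [--+] → (1.66491, -1.2845, 0.4666)–(1.5535, -1.5535, 0.4666)  len=0.2912
  (v32,v2,v3) [+-+] → (1.66491, -1.2845, 0.4666)–(2.1969, 0, 0.4666)  len=1.3903

Chained into 1 loop(s):
  loop 1: 16 segments, perimeter = 13.4517
Total perimeter = 13.452


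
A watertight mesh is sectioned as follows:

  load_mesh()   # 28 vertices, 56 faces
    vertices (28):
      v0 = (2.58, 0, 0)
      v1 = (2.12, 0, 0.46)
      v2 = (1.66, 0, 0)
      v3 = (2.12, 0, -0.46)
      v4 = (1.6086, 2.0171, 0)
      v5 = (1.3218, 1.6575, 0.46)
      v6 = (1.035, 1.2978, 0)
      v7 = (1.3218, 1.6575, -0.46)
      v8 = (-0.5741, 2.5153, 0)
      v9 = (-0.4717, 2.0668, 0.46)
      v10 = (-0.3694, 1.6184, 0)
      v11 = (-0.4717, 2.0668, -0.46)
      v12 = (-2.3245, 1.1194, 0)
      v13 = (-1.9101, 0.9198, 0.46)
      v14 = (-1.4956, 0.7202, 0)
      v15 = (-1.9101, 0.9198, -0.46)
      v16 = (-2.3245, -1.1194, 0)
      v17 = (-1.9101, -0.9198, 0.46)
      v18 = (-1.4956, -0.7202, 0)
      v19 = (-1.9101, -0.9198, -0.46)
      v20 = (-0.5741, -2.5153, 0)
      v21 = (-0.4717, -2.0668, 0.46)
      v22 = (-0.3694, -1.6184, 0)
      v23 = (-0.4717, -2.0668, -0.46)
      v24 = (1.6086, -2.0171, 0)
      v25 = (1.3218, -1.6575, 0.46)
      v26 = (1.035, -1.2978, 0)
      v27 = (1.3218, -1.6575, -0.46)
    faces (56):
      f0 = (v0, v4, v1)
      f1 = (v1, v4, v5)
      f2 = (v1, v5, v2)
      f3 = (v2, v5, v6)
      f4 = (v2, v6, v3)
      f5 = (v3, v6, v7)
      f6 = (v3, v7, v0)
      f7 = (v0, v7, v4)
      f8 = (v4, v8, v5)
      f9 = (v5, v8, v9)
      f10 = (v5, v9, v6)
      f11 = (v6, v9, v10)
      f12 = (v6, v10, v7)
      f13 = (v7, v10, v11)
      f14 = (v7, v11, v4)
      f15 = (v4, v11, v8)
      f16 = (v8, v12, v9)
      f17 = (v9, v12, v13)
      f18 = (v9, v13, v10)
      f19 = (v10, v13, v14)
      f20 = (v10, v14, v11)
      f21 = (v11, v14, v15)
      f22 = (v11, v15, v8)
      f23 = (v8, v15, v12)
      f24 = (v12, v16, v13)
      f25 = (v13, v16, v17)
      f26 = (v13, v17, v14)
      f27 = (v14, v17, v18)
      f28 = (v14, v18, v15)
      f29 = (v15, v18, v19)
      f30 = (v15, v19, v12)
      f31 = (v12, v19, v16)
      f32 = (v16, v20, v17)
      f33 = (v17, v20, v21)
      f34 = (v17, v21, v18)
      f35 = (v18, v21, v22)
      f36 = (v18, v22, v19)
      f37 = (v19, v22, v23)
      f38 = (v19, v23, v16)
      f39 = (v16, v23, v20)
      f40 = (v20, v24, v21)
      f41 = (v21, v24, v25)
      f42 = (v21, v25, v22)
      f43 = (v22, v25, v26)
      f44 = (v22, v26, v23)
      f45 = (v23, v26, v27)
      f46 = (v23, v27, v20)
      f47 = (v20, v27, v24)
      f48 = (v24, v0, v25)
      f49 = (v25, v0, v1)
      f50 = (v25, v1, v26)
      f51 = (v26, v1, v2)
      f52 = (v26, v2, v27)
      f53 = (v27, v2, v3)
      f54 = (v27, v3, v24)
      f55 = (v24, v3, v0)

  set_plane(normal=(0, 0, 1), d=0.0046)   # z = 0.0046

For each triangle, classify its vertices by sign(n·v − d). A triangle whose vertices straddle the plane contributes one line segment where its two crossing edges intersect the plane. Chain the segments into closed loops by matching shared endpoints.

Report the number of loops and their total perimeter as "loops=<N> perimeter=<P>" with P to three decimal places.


loops=2 perimeter=25.755

Straddling triangles (28 of 56):
  (v0,v4,v1) [--+] → (1.61371, 1.99693, 0.0046)–(2.5754, 0, 0.0046)  len=2.2164
  (v1,v4,v5) [+-+] → (1.61371, 1.99693, 0.0046)–(1.60573, 2.0135, 0.0046)  len=0.0184
  (v1,v5,v2) [++-] → (1.65662, 0.016575, 0.0046)–(1.6646, 0, 0.0046)  len=0.0184
  (v2,v5,v6) [-+-] → (1.65662, 0.016575, 0.0046)–(1.03787, 1.3014, 0.0046)  len=1.4261
  (v4,v8,v5) [--+] → (-0.555141, 2.50672, 0.0046)–(1.60573, 2.0135, 0.0046)  len=2.2164
  (v5,v8,v9) [+-+] → (-0.555141, 2.50672, 0.0046)–(-0.573076, 2.51082, 0.0046)  len=0.0184
  (v5,v9,v6) [++-] → (1.01993, 1.30549, 0.0046)–(1.03787, 1.3014, 0.0046)  len=0.0184
  (v6,v9,v10) [-+-] → (1.01993, 1.30549, 0.0046)–(-0.370423, 1.62288, 0.0046)  len=1.4261
  (v8,v12,v9) [--+] → (-2.30597, 1.12887, 0.0046)–(-0.573076, 2.51082, 0.0046)  len=2.2165
  (v9,v12,v13) [+-+] → (-2.30597, 1.12887, 0.0046)–(-2.32036, 1.1174, 0.0046)  len=0.0184
  (v9,v13,v10) [++-] → (-0.384807, 1.61141, 0.0046)–(-0.370423, 1.62288, 0.0046)  len=0.0184
  (v10,v13,v14) [-+-] → (-0.384807, 1.61141, 0.0046)–(-1.49975, 0.722196, 0.0046)  len=1.4261
  (v12,v16,v13) [--+] → (-2.32036, -1.09901, 0.0046)–(-2.32036, 1.1174, 0.0046)  len=2.2164
  (v13,v16,v17) [+-+] → (-2.32036, -1.09901, 0.0046)–(-2.32036, -1.1174, 0.0046)  len=0.0184
  (v13,v17,v14) [++-] → (-1.49975, 0.7038, 0.0046)–(-1.49975, 0.722196, 0.0046)  len=0.0184
  (v14,v17,v18) [-+-] → (-1.49975, 0.7038, 0.0046)–(-1.49975, -0.722196, 0.0046)  len=1.4260
  (v16,v20,v17) [--+] → (-0.58746, -2.49934, 0.0046)–(-2.32036, -1.1174, 0.0046)  len=2.2165
  (v17,v20,v21) [+-+] → (-0.58746, -2.49934, 0.0046)–(-0.573076, -2.51082, 0.0046)  len=0.0184
  (v17,v21,v18) [++-] → (-1.48536, -0.733666, 0.0046)–(-1.49975, -0.722196, 0.0046)  len=0.0184
  (v18,v21,v22) [-+-] → (-1.48536, -0.733666, 0.0046)–(-0.370423, -1.62288, 0.0046)  len=1.4261
  (v20,v24,v21) [--+] → (1.5878, -2.0176, 0.0046)–(-0.573076, -2.51082, 0.0046)  len=2.2164
  (v21,v24,v25) [+-+] → (1.5878, -2.0176, 0.0046)–(1.60573, -2.0135, 0.0046)  len=0.0184
  (v21,v25,v22) [++-] → (-0.352488, -1.61879, 0.0046)–(-0.370423, -1.62288, 0.0046)  len=0.0184
  (v22,v25,v26) [-+-] → (-0.352488, -1.61879, 0.0046)–(1.03787, -1.3014, 0.0046)  len=1.4261
  (v24,v0,v25) [--+] → (2.56742, -0.016575, 0.0046)–(1.60573, -2.0135, 0.0046)  len=2.2164
  (v25,v0,v1) [+-+] → (2.56742, -0.016575, 0.0046)–(2.5754, 0, 0.0046)  len=0.0184
  (v25,v1,v26) [++-] → (1.04585, -1.28482, 0.0046)–(1.03787, -1.3014, 0.0046)  len=0.0184
  (v26,v1,v2) [-+-] → (1.04585, -1.28482, 0.0046)–(1.6646, 0, 0.0046)  len=1.4261

Chained into 2 loop(s):
  loop 1: 14 segments, perimeter = 15.6439
  loop 2: 14 segments, perimeter = 10.1113
Total perimeter = 25.755
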